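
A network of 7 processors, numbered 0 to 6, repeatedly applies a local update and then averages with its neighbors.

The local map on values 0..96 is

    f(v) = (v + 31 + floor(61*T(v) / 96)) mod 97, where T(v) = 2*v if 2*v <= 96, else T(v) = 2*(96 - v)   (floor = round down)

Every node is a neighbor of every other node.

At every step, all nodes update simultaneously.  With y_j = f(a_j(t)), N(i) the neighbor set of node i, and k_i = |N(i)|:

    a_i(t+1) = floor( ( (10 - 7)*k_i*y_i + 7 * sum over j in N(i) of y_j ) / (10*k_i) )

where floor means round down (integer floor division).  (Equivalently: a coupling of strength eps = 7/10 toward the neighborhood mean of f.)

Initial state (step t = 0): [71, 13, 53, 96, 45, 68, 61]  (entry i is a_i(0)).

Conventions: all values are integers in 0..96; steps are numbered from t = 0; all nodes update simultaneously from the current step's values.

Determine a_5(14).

Simulating step by step:
t=0: [71, 13, 53, 96, 45, 68, 61]
t=1: [39, 43, 40, 38, 39, 39, 39]
t=2: [23, 24, 23, 22, 23, 23, 23]
t=3: [82, 83, 82, 82, 82, 82, 82]
t=4: [33, 33, 33, 33, 33, 33, 33]
t=5: [8, 8, 8, 8, 8, 8, 8]
t=6: [49, 49, 49, 49, 49, 49, 49]
t=7: [42, 42, 42, 42, 42, 42, 42]
t=8: [29, 29, 29, 29, 29, 29, 29]
t=9: [96, 96, 96, 96, 96, 96, 96]
t=10: [30, 30, 30, 30, 30, 30, 30]
t=11: [2, 2, 2, 2, 2, 2, 2]
t=12: [35, 35, 35, 35, 35, 35, 35]
t=13: [13, 13, 13, 13, 13, 13, 13]
t=14: [60, 60, 60, 60, 60, 60, 60]

Answer: a_5(14) = 60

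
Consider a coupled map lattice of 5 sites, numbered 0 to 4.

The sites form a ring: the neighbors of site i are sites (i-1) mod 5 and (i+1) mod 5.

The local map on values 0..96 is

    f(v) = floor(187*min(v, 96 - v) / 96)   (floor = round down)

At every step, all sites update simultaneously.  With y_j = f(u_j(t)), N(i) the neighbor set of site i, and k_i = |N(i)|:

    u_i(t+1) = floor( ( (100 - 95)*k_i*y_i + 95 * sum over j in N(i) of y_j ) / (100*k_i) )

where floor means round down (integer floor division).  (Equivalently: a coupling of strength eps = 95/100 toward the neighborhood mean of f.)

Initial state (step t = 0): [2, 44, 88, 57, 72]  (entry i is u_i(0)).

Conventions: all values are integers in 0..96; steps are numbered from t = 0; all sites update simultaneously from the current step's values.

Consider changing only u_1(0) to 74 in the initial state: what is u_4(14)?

Answer: u_4(14) = 78
Key observation: This trace re-runs the system from the modified initial state.

Derivation:
t=0: [2, 74, 88, 57, 72]
t=1: [41, 10, 56, 32, 39]
t=2: [48, 75, 42, 75, 70]
t=3: [47, 84, 42, 64, 65]
t=4: [43, 82, 44, 70, 75]
t=5: [35, 81, 40, 61, 65]
t=6: [45, 70, 49, 68, 67]
t=7: [54, 87, 53, 72, 69]
t=8: [36, 78, 34, 66, 62]
t=9: [51, 66, 47, 65, 64]
t=10: [61, 87, 60, 75, 72]
t=11: [33, 66, 30, 57, 53]
t=12: [70, 60, 66, 70, 70]
t=13: [59, 54, 59, 53, 50]
t=14: [84, 72, 81, 80, 78]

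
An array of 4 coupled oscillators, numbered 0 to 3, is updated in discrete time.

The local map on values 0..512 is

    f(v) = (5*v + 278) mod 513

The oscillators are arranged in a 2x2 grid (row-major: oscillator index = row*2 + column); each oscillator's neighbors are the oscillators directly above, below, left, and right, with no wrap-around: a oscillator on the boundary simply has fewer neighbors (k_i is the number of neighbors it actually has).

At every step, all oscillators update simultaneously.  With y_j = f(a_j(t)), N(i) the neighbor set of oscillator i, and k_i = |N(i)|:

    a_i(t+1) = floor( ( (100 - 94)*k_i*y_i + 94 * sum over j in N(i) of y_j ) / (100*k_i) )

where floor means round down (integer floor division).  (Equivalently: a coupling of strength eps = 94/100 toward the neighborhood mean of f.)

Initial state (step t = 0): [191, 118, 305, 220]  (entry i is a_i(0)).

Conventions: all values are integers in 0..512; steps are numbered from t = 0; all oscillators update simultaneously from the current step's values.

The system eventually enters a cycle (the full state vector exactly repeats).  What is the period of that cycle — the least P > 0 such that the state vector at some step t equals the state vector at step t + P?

Simulating step by step:
t=0: [191, 118, 305, 220]
t=1: [303, 284, 278, 312]
t=2: [150, 269, 267, 153]
t=3: [74, 13, 13, 75]
t=4: [330, 149, 149, 330]
t=5: [502, 396, 396, 502]
t=6: [207, 221, 221, 207]
t=7: [352, 291, 291, 352]
t=8: [212, 480, 480, 212]
t=9: [124, 300, 300, 124]
t=10: [247, 376, 376, 247]
t=11: [128, 464, 464, 128]
t=12: [55, 382, 382, 55]
t=13: [130, 45, 45, 130]
t=14: [497, 420, 420, 497]
t=15: [318, 205, 205, 318]
t=16: [280, 325, 325, 280]
t=17: [350, 152, 152, 350]
t=18: [40, 460, 460, 40]
t=19: [40, 450, 450, 40]
t=20: [476, 477, 477, 476]
t=21: [97, 93, 93, 97]
t=22: [231, 248, 248, 231]
t=23: [486, 412, 412, 486]
t=24: [277, 151, 151, 277]
t=25: [14, 116, 116, 14]
t=26: [345, 347, 347, 345]
t=27: [473, 464, 464, 473]
t=28: [35, 75, 75, 35]
t=29: [158, 434, 434, 158]
t=30: [374, 63, 63, 374]
t=31: [80, 95, 95, 80]
t=32: [235, 169, 169, 235]
t=33: [116, 407, 407, 116]
t=34: [266, 339, 339, 266]
t=35: [412, 90, 90, 412]
t=36: [219, 281, 281, 219]
t=37: [156, 334, 334, 156]
t=38: [386, 54, 54, 386]
t=39: [42, 148, 148, 42]
t=40: [503, 489, 489, 503]
t=41: [162, 223, 223, 162]
t=42: [348, 80, 80, 348]
t=43: [183, 460, 460, 183]
t=44: [22, 157, 157, 22]
t=45: [58, 366, 366, 58]
t=46: [55, 55, 55, 55]
t=47: [40, 40, 40, 40]
t=48: [478, 478, 478, 478]
t=49: [103, 103, 103, 103]
t=50: [280, 280, 280, 280]
t=51: [139, 139, 139, 139]
t=52: [460, 460, 460, 460]
t=53: [13, 13, 13, 13]
t=54: [343, 343, 343, 343]
t=55: [454, 454, 454, 454]
t=56: [496, 496, 496, 496]
t=57: [193, 193, 193, 193]
t=58: [217, 217, 217, 217]
t=59: [337, 337, 337, 337]
t=60: [424, 424, 424, 424]
t=61: [346, 346, 346, 346]
t=62: [469, 469, 469, 469]
t=63: [58, 58, 58, 58]
t=64: [55, 55, 55, 55]

Answer: 18
Key observation: The state at step 46, [55, 55, 55, 55], reappears at step 64 — and no state repeats earlier — so the cycle the system enters has period 18.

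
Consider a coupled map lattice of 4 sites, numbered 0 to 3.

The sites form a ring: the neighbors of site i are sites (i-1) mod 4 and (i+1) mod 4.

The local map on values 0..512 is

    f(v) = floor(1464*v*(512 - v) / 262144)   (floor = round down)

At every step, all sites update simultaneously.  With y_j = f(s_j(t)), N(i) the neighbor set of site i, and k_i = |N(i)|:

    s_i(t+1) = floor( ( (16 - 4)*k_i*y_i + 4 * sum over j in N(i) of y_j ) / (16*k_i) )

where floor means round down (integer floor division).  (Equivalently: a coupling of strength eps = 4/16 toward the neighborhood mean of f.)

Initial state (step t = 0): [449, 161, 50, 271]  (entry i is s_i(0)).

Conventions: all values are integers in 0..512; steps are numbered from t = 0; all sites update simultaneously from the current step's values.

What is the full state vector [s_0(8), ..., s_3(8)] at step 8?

Simulating step by step:
t=0: [449, 161, 50, 271]
t=1: [202, 272, 181, 308]
t=2: [351, 358, 339, 347]
t=3: [314, 310, 323, 319]
t=4: [346, 347, 341, 343]
t=5: [320, 319, 324, 322]
t=6: [342, 342, 340, 341]
t=7: [324, 324, 325, 325]
t=8: [339, 339, 339, 339]

Answer: [339, 339, 339, 339]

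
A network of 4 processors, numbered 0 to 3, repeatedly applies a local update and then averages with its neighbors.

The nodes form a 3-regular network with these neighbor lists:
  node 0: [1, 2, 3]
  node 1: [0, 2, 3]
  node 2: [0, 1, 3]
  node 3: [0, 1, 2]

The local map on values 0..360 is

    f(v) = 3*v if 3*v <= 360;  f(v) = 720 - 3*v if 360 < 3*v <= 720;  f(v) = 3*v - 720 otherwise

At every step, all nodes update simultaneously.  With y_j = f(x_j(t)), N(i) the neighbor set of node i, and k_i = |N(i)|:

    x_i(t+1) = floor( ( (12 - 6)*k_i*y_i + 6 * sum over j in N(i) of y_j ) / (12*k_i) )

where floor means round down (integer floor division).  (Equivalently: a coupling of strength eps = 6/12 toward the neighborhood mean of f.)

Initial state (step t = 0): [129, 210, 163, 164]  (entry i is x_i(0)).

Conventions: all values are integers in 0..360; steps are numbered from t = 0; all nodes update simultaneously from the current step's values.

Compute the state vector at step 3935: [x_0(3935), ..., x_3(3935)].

Answer: [114, 69, 116, 115]
Key observation: The state at step 2, [75, 120, 73, 74], reappears at step 10: the system is in a cycle of period 8 from step 2 on.  Therefore the state at step 3935 equals the state at step 2 + ((3935 - 2) mod 8) = 7, which is [114, 69, 116, 115].

Derivation:
t=0: [129, 210, 163, 164]
t=1: [258, 177, 224, 223]
t=2: [75, 120, 73, 74]
t=3: [246, 291, 244, 245]
t=4: [39, 84, 37, 38]
t=5: [138, 183, 136, 137]
t=6: [285, 240, 287, 286]
t=7: [114, 69, 116, 115]
t=8: [321, 276, 323, 322]
t=9: [222, 177, 224, 223]
t=10: [75, 120, 73, 74]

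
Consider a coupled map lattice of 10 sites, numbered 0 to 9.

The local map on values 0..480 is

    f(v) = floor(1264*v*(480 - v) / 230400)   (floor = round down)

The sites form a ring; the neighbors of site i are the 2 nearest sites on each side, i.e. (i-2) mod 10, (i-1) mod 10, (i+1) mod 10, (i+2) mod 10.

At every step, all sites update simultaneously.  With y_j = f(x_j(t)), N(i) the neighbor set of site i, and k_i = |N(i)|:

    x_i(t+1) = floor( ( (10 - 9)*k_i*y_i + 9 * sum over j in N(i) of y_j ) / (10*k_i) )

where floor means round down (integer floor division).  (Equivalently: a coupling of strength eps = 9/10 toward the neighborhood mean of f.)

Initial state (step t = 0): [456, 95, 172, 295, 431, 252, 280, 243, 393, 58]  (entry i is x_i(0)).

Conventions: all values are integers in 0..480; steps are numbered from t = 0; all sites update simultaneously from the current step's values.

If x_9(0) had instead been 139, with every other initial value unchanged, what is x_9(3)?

Simulating step by step:
t=0: [456, 95, 172, 295, 431, 252, 280, 243, 393, 139]
t=1: [216, 224, 180, 236, 283, 264, 240, 272, 230, 197]
t=2: [307, 307, 309, 307, 309, 311, 311, 311, 311, 311]
t=3: [289, 289, 290, 289, 289, 288, 288, 288, 288, 289]

Answer: x_9(3) = 289
Key observation: This trace re-runs the system from the modified initial state.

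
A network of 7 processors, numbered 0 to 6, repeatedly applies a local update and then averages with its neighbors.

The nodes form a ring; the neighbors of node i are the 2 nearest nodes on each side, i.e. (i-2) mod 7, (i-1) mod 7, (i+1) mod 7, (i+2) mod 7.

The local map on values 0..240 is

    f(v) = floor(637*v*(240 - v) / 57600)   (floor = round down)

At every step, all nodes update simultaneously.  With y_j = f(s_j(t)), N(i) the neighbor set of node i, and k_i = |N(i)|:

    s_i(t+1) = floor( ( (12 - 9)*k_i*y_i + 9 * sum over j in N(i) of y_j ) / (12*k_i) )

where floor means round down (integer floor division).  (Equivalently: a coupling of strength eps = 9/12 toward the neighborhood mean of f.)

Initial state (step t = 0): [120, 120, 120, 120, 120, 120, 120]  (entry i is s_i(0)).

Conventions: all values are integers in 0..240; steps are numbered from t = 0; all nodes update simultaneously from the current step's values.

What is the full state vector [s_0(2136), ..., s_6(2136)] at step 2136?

Simulating step by step:
t=0: [120, 120, 120, 120, 120, 120, 120]
t=1: [159, 159, 159, 159, 159, 159, 159]
t=2: [142, 142, 142, 142, 142, 142, 142]
t=3: [153, 153, 153, 153, 153, 153, 153]
t=4: [147, 147, 147, 147, 147, 147, 147]
t=5: [151, 151, 151, 151, 151, 151, 151]
t=6: [148, 148, 148, 148, 148, 148, 148]
t=7: [150, 150, 150, 150, 150, 150, 150]
t=8: [149, 149, 149, 149, 149, 149, 149]
t=9: [149, 149, 149, 149, 149, 149, 149]

Answer: [149, 149, 149, 149, 149, 149, 149]
Key observation: The state at step 8, [149, 149, 149, 149, 149, 149, 149], reappears at step 9: the system is in a cycle of period 1 from step 8 on.  Therefore the state at step 2136 equals the state at step 8 + ((2136 - 8) mod 1) = 8, which is [149, 149, 149, 149, 149, 149, 149].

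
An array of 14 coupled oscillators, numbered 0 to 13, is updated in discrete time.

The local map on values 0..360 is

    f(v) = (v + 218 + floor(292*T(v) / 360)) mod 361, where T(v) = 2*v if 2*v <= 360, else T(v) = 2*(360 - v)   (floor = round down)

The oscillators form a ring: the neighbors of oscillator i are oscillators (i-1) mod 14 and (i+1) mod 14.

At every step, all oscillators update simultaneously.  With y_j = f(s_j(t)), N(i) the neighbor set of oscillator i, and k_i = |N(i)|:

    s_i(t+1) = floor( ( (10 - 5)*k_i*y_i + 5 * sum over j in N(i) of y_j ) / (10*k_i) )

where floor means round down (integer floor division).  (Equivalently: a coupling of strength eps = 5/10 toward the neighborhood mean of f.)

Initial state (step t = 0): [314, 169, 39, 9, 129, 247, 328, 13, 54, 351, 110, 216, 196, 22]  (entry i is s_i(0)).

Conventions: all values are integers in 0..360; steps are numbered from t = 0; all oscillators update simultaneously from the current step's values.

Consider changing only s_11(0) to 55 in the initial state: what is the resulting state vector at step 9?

Answer: [272, 272, 271, 271, 271, 271, 271, 272, 272, 273, 273, 273, 273, 272]
Key observation: This trace re-runs the system from the modified initial state.

Derivation:
t=0: [314, 169, 39, 9, 129, 247, 328, 13, 54, 351, 110, 55, 196, 22]
t=1: [266, 291, 295, 249, 229, 251, 252, 274, 298, 237, 128, 116, 228, 278]
t=2: [269, 262, 264, 281, 291, 287, 280, 269, 268, 258, 209, 203, 256, 277]
t=3: [272, 275, 273, 266, 261, 262, 266, 271, 275, 286, 303, 304, 286, 272]
t=4: [270, 270, 271, 274, 277, 276, 274, 272, 268, 261, 254, 254, 262, 269]
t=5: [273, 272, 271, 270, 268, 269, 270, 271, 274, 278, 281, 280, 277, 274]
t=6: [270, 271, 272, 273, 273, 273, 272, 271, 270, 268, 266, 266, 268, 269]
t=7: [272, 272, 271, 271, 271, 271, 271, 272, 273, 274, 274, 274, 274, 273]
t=8: [271, 271, 271, 272, 272, 272, 271, 271, 270, 270, 270, 270, 270, 270]
t=9: [272, 272, 271, 271, 271, 271, 271, 272, 272, 273, 273, 273, 273, 272]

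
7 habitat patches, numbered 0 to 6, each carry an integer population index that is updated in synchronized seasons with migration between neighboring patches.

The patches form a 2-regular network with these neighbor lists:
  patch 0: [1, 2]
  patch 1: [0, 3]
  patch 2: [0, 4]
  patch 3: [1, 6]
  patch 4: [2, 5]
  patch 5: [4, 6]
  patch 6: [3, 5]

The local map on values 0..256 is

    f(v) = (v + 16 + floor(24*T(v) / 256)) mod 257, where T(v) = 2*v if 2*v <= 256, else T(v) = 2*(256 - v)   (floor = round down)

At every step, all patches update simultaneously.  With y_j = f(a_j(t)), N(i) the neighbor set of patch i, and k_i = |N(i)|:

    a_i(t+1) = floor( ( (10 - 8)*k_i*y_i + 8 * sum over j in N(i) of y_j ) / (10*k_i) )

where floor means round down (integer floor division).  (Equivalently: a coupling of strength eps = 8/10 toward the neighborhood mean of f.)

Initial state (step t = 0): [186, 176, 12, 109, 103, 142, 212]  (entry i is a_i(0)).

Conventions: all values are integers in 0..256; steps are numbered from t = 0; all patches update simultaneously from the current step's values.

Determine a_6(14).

Simulating step by step:
t=0: [186, 176, 12, 109, 103, 142, 212]
t=1: [137, 185, 147, 206, 111, 185, 176]
t=2: [193, 205, 165, 214, 188, 184, 219]
t=3: [215, 228, 214, 235, 207, 225, 228]
t=4: [242, 246, 235, 250, 239, 241, 249]
t=5: [104, 6, 52, 8, 102, 4, 6]
t=6: [67, 70, 125, 23, 66, 68, 22]
t=7: [124, 75, 108, 65, 122, 73, 64]
t=8: [132, 123, 158, 97, 130, 121, 96]
t=9: [175, 153, 174, 143, 174, 151, 142]
t=10: [198, 192, 205, 182, 197, 190, 182]
t=11: [224, 218, 225, 214, 224, 217, 213]
t=12: [244, 241, 246, 238, 243, 241, 238]
t=13: [4, 2, 4, 0, 4, 2, 0]
t=14: [19, 18, 20, 16, 19, 18, 16]

Answer: a_6(14) = 16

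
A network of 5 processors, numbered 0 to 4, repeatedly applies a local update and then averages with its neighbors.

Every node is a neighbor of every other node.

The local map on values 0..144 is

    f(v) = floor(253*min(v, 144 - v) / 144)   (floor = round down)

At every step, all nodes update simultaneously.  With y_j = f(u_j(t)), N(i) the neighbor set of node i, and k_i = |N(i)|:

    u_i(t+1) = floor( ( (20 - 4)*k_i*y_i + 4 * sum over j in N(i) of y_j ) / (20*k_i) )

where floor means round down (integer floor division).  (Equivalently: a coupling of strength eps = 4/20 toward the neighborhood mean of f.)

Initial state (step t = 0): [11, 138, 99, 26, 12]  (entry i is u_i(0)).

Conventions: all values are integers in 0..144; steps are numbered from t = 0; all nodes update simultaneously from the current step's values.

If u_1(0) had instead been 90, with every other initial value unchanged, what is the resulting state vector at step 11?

Simulating step by step:
t=0: [11, 90, 99, 26, 12]
t=1: [27, 83, 72, 46, 28]
t=2: [55, 100, 114, 80, 57]
t=3: [93, 79, 60, 105, 96]
t=4: [89, 108, 101, 74, 86]
t=5: [94, 70, 79, 114, 98]
t=6: [88, 114, 108, 61, 82]
t=7: [94, 60, 68, 101, 102]
t=8: [88, 101, 112, 79, 77]
t=9: [96, 79, 65, 108, 110]
t=10: [84, 107, 107, 68, 65]
t=11: [102, 72, 72, 112, 108]

Answer: [102, 72, 72, 112, 108]
Key observation: This trace re-runs the system from the modified initial state.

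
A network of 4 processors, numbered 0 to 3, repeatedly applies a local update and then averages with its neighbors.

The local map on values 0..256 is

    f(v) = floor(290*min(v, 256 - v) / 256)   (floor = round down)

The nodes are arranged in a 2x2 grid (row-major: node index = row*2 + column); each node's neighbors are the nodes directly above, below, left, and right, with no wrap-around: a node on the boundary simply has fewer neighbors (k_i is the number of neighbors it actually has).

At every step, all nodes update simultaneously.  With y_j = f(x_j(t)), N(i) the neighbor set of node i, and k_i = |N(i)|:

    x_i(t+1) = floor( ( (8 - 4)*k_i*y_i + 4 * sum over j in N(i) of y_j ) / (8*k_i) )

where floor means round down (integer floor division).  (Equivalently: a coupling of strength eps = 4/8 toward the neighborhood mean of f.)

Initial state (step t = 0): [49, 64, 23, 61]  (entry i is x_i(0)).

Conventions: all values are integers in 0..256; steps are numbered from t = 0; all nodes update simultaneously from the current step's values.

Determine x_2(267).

Simulating step by step:
t=0: [49, 64, 23, 61]
t=1: [52, 67, 44, 59]
t=2: [60, 68, 55, 64]
t=3: [68, 73, 65, 70]
t=4: [77, 80, 75, 78]
t=5: [87, 88, 85, 87]
t=6: [97, 98, 97, 97]
t=7: [109, 110, 109, 109]
t=8: [123, 123, 123, 123]
t=9: [139, 139, 139, 139]
t=10: [132, 132, 132, 132]
t=11: [140, 140, 140, 140]
t=12: [131, 131, 131, 131]
t=13: [141, 141, 141, 141]
t=14: [130, 130, 130, 130]
t=15: [142, 142, 142, 142]
t=16: [129, 129, 129, 129]
t=17: [143, 143, 143, 143]
t=18: [128, 128, 128, 128]
t=19: [145, 145, 145, 145]
t=20: [125, 125, 125, 125]
t=21: [141, 141, 141, 141]

Answer: x_2(267) = 145
Key observation: The state at step 13, [141, 141, 141, 141], reappears at step 21: the system is in a cycle of period 8 from step 13 on.  Therefore the state at step 267 equals the state at step 13 + ((267 - 13) mod 8) = 19, which is [145, 145, 145, 145].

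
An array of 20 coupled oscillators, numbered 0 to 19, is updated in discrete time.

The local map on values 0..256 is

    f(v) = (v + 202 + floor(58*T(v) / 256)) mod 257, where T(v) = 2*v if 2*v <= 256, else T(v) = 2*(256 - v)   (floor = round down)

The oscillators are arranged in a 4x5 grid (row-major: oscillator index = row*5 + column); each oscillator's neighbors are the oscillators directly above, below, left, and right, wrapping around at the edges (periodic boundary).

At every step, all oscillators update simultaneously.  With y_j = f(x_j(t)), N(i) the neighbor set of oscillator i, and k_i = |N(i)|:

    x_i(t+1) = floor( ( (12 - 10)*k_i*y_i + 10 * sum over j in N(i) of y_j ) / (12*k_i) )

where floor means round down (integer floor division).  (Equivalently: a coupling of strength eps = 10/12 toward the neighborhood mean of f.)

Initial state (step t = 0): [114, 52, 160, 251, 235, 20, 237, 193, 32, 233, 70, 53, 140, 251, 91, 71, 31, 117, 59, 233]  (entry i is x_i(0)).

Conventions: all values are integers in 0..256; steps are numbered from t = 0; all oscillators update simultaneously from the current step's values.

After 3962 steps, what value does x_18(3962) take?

Simulating step by step:
t=0: [114, 52, 160, 251, 235, 20, 237, 193, 32, 233, 70, 53, 140, 251, 91, 71, 31, 117, 59, 233]
t=1: [120, 148, 128, 161, 174, 149, 123, 178, 197, 186, 86, 132, 127, 135, 142, 131, 83, 136, 150, 103]
t=2: [138, 114, 143, 149, 135, 122, 140, 141, 153, 152, 125, 102, 138, 142, 118, 94, 123, 120, 130, 134]
t=3: [115, 129, 129, 138, 138, 133, 119, 138, 141, 131, 106, 124, 124, 133, 132, 121, 104, 130, 133, 118]
t=4: [127, 116, 133, 134, 126, 118, 128, 129, 134, 134, 122, 111, 130, 132, 122, 108, 121, 123, 129, 128]
t=5: [116, 125, 126, 131, 131, 126, 118, 132, 133, 126, 113, 122, 124, 130, 128, 121, 112, 128, 130, 122]
t=6: [124, 117, 130, 131, 125, 118, 125, 126, 131, 130, 122, 115, 128, 130, 124, 113, 121, 124, 129, 127]
t=7: [117, 123, 126, 130, 128, 124, 119, 129, 131, 125, 116, 122, 125, 130, 128, 121, 116, 127, 129, 123]
t=8: [123, 119, 128, 130, 125, 118, 123, 126, 130, 129, 122, 118, 128, 130, 124, 116, 121, 125, 129, 127]
t=9: [118, 123, 126, 130, 128, 123, 119, 129, 130, 125, 118, 122, 126, 130, 127, 121, 118, 127, 129, 124]
t=10: [122, 119, 128, 130, 125, 119, 123, 127, 130, 128, 122, 119, 128, 130, 125, 118, 122, 126, 129, 127]
t=11: [119, 123, 127, 130, 128, 123, 120, 129, 131, 126, 119, 123, 127, 130, 128, 122, 119, 128, 130, 125]
t=12: [123, 120, 129, 131, 126, 120, 124, 127, 130, 129, 123, 120, 129, 131, 126, 119, 123, 127, 130, 128]
t=13: [121, 124, 127, 130, 129, 124, 122, 129, 131, 127, 121, 124, 127, 130, 129, 123, 121, 129, 131, 127]
t=14: [125, 123, 129, 131, 128, 123, 125, 128, 131, 129, 125, 123, 129, 131, 128, 122, 125, 128, 131, 129]
t=15: [124, 126, 129, 131, 130, 126, 125, 130, 131, 129, 124, 126, 129, 131, 130, 126, 124, 130, 131, 129]
t=16: [128, 126, 131, 131, 130, 126, 128, 130, 131, 131, 128, 126, 131, 131, 130, 126, 128, 130, 131, 131]
t=17: [129, 130, 131, 132, 131, 130, 129, 131, 132, 131, 129, 130, 131, 132, 131, 130, 129, 131, 132, 131]
t=18: [131, 131, 132, 132, 132, 131, 131, 132, 132, 132, 131, 131, 132, 132, 132, 131, 131, 132, 132, 132]
t=19: [132, 132, 132, 133, 132, 132, 132, 132, 133, 132, 132, 132, 132, 133, 132, 132, 132, 132, 133, 132]
t=20: [133, 133, 133, 133, 133, 133, 133, 133, 133, 133, 133, 133, 133, 133, 133, 133, 133, 133, 133, 133]
t=21: [133, 133, 133, 133, 133, 133, 133, 133, 133, 133, 133, 133, 133, 133, 133, 133, 133, 133, 133, 133]

Answer: x_18(3962) = 133
Key observation: The state at step 20, [133, 133, 133, 133, 133, 133, 133, 133, 133, 133, 133, 133, 133, 133, 133, 133, 133, 133, 133, 133], reappears at step 21: the system is in a cycle of period 1 from step 20 on.  Therefore the state at step 3962 equals the state at step 20 + ((3962 - 20) mod 1) = 20, which is [133, 133, 133, 133, 133, 133, 133, 133, 133, 133, 133, 133, 133, 133, 133, 133, 133, 133, 133, 133].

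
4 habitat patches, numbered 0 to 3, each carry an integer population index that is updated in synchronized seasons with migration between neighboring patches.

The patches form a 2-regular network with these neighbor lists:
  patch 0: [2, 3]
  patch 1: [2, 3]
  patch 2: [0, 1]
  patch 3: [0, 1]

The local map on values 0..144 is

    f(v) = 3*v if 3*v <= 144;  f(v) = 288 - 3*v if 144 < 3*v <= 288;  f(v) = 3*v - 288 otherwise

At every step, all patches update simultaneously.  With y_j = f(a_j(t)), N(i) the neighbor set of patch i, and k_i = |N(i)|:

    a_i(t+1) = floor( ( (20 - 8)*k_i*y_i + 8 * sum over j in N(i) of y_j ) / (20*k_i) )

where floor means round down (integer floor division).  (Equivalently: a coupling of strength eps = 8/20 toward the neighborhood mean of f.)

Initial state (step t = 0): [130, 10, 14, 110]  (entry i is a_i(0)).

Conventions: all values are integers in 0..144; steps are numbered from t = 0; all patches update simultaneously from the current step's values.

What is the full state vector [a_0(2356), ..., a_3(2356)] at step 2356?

Simulating step by step:
t=0: [130, 10, 14, 110]
t=1: [78, 34, 51, 51]
t=2: [86, 115, 112, 112]
t=3: [37, 53, 46, 46]
t=4: [121, 132, 130, 130]
t=5: [85, 105, 97, 97]
t=6: [21, 17, 13, 13]
t=7: [53, 46, 46, 46]
t=8: [132, 138, 136, 136]
t=9: [112, 123, 118, 118]
t=10: [55, 75, 65, 65]
t=11: [111, 75, 93, 93]
t=12: [30, 41, 27, 27]
t=13: [86, 106, 91, 91]
t=14: [24, 24, 21, 21]
t=15: [68, 68, 66, 66]
t=16: [86, 86, 87, 87]
t=17: [28, 28, 28, 28]
t=18: [84, 84, 84, 84]
t=19: [36, 36, 36, 36]
t=20: [108, 108, 108, 108]
t=21: [36, 36, 36, 36]

Answer: [108, 108, 108, 108]
Key observation: The state at step 19, [36, 36, 36, 36], reappears at step 21: the system is in a cycle of period 2 from step 19 on.  Therefore the state at step 2356 equals the state at step 19 + ((2356 - 19) mod 2) = 20, which is [108, 108, 108, 108].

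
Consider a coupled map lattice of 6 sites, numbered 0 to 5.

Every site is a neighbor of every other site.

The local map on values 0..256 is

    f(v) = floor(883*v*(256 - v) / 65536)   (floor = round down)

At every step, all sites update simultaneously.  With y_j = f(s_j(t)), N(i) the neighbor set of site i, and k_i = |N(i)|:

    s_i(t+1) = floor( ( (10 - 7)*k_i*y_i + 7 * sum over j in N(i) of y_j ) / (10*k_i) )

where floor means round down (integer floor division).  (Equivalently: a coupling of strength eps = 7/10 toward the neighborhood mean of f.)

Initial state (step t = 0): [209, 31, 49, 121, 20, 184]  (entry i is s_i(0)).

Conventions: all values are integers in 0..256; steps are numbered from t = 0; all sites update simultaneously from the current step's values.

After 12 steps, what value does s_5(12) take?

Simulating step by step:
t=0: [209, 31, 49, 121, 20, 184]
t=1: [136, 129, 136, 150, 125, 143]
t=2: [218, 218, 218, 217, 218, 217]
t=3: [111, 111, 111, 112, 111, 112]
t=4: [216, 216, 216, 216, 216, 216]
t=5: [116, 116, 116, 116, 116, 116]
t=6: [218, 218, 218, 218, 218, 218]
t=7: [111, 111, 111, 111, 111, 111]
t=8: [216, 216, 216, 216, 216, 216]
t=9: [116, 116, 116, 116, 116, 116]
t=10: [218, 218, 218, 218, 218, 218]
t=11: [111, 111, 111, 111, 111, 111]
t=12: [216, 216, 216, 216, 216, 216]

Answer: s_5(12) = 216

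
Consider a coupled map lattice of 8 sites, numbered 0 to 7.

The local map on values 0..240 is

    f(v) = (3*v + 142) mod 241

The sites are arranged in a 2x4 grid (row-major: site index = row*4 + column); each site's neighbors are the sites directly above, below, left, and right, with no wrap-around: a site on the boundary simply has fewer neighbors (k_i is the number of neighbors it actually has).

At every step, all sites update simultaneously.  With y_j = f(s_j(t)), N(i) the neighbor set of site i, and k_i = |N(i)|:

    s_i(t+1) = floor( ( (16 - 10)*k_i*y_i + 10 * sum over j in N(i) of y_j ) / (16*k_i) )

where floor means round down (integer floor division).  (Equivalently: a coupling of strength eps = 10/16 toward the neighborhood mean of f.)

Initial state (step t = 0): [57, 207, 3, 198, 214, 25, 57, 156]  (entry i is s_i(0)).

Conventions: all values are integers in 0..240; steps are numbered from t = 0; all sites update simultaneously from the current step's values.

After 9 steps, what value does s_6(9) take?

Simulating step by step:
t=0: [57, 207, 3, 198, 214, 25, 57, 156]
t=1: [58, 106, 82, 92, 113, 117, 130, 74]
t=2: [171, 130, 148, 150, 116, 110, 77, 117]
t=3: [83, 124, 99, 77, 129, 126, 121, 79]
t=4: [80, 92, 113, 154, 76, 35, 86, 100]
t=5: [148, 147, 185, 183, 94, 99, 152, 163]
t=6: [127, 145, 169, 192, 163, 157, 160, 157]
t=7: [91, 106, 160, 181, 109, 129, 141, 166]
t=8: [204, 157, 157, 169, 154, 128, 103, 148]
t=9: [90, 92, 154, 136, 69, 112, 136, 156]

Answer: s_6(9) = 136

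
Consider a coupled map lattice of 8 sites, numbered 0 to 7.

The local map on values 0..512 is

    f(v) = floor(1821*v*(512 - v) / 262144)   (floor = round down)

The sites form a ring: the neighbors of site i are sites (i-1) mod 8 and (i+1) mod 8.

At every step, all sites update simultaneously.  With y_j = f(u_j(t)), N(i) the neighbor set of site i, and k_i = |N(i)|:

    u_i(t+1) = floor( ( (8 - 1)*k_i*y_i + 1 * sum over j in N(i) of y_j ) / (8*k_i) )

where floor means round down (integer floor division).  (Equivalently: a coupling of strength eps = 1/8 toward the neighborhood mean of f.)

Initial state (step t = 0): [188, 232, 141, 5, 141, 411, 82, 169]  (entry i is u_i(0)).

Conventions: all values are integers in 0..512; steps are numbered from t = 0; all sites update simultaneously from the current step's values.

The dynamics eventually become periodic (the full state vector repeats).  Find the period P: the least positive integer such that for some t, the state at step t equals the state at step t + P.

Simulating step by step:
t=0: [188, 232, 141, 5, 141, 411, 82, 169]
t=1: [423, 443, 346, 60, 336, 289, 256, 393]
t=2: [261, 226, 373, 215, 398, 445, 446, 328]
t=3: [452, 442, 370, 429, 316, 213, 217, 407]
t=4: [196, 221, 347, 265, 419, 441, 434, 298]
t=5: [431, 441, 403, 438, 278, 221, 246, 428]
t=6: [240, 224, 294, 244, 436, 446, 440, 261]
t=7: [452, 448, 445, 439, 242, 206, 233, 440]
t=8: [190, 198, 207, 235, 437, 438, 435, 232]
t=9: [426, 431, 438, 437, 240, 225, 245, 435]
t=10: [251, 241, 226, 241, 438, 448, 439, 247]
t=11: [454, 452, 448, 438, 237, 202, 235, 439]
t=12: [184, 188, 199, 237, 436, 436, 436, 233]
t=13: [421, 423, 432, 436, 243, 230, 243, 435]
t=14: [263, 260, 240, 244, 439, 450, 439, 248]
t=15: [454, 454, 453, 439, 234, 196, 234, 439]
t=16: [184, 182, 187, 234, 435, 432, 435, 233]
t=17: [420, 417, 423, 435, 246, 239, 246, 435]
t=18: [266, 273, 260, 247, 440, 453, 440, 248]
t=19: [453, 453, 454, 439, 232, 189, 232, 439]
t=20: [187, 184, 184, 233, 435, 427, 435, 234]
t=21: [423, 419, 421, 435, 246, 249, 246, 435]
t=22: [259, 269, 264, 248, 440, 454, 440, 247]
t=23: [454, 454, 454, 439, 232, 186, 232, 439]
t=24: [184, 182, 184, 233, 434, 424, 434, 233]
t=25: [420, 417, 420, 435, 250, 256, 250, 435]
t=26: [266, 274, 266, 248, 440, 454, 440, 248]
t=27: [453, 452, 453, 439, 232, 186, 232, 439]
t=28: [187, 187, 187, 234, 434, 424, 434, 234]
t=29: [423, 422, 423, 435, 250, 256, 250, 435]
t=30: [259, 262, 259, 247, 440, 454, 440, 247]
t=31: [454, 454, 454, 439, 232, 186, 232, 439]

Answer: 8
Key observation: The state at step 23, [454, 454, 454, 439, 232, 186, 232, 439], reappears at step 31 — and no state repeats earlier — so the cycle the system enters has period 8.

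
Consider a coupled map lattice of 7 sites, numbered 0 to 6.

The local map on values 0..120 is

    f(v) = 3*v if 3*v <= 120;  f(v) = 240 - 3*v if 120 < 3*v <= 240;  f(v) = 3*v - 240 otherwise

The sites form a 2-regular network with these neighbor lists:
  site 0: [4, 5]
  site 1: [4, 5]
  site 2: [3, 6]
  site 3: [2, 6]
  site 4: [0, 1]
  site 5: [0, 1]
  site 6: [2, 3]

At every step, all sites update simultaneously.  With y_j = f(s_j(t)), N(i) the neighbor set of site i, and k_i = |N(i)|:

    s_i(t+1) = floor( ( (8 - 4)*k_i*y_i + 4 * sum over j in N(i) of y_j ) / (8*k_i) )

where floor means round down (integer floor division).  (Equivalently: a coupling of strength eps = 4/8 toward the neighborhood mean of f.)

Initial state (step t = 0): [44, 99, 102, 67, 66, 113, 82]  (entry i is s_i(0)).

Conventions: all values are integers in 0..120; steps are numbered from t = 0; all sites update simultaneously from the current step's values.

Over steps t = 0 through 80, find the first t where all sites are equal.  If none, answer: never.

Answer: never
Key observation: The state at step 10 reappears at step 14 — the system is in a cycle of period 4 from step 10 on.  No step 0..14 is synchronized, and the cycle repeats forever, so no step up to 80 (or ever) has all sites equal.

Derivation:
t=0: [44, 99, 102, 67, 66, 113, 82]  (not all equal)
t=1: [89, 63, 44, 37, 62, 90, 29]  (not all equal)
t=2: [34, 46, 103, 104, 46, 34, 98]  (not all equal)
t=3: [102, 102, 66, 66, 102, 102, 62]  (not all equal)
t=4: [66, 66, 45, 45, 66, 66, 48]  (not all equal)
t=5: [42, 42, 102, 102, 42, 42, 100]  (not all equal)
t=6: [114, 114, 64, 64, 114, 114, 63]  (not all equal)
t=7: [102, 102, 48, 48, 102, 102, 49]  (not all equal)
t=8: [66, 66, 95, 95, 66, 66, 94]  (not all equal)
t=9: [42, 42, 44, 44, 42, 42, 43]  (not all equal)
t=10: [114, 114, 108, 108, 114, 114, 109]  (not all equal)
t=11: [102, 102, 84, 84, 102, 102, 85]  (not all equal)
t=12: [66, 66, 12, 12, 66, 66, 13]  (not all equal)
t=13: [42, 42, 36, 36, 42, 42, 37]  (not all equal)
t=14: [114, 114, 108, 108, 114, 114, 109]  (not all equal)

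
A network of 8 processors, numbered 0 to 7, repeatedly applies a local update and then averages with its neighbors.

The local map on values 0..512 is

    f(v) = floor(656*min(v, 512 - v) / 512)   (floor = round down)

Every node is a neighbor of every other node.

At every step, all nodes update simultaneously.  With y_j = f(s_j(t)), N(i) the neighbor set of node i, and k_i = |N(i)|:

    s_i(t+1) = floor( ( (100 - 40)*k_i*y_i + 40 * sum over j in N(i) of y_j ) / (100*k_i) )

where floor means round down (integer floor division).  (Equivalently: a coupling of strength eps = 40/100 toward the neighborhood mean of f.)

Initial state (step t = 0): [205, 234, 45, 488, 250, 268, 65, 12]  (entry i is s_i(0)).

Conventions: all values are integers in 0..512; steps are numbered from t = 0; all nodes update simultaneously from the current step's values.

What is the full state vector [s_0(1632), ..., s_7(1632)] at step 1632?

Simulating step by step:
t=0: [205, 234, 45, 488, 250, 268, 65, 12]
t=1: [220, 241, 109, 95, 252, 248, 123, 86]
t=2: [252, 267, 175, 165, 275, 272, 185, 160]
t=3: [296, 291, 242, 235, 285, 287, 249, 232]
t=4: [284, 288, 303, 298, 292, 291, 308, 296]
t=5: [285, 282, 271, 275, 279, 280, 268, 276]
t=6: [294, 296, 304, 301, 299, 298, 306, 301]
t=7: [275, 273, 268, 270, 271, 272, 266, 270]
t=8: [305, 307, 310, 309, 308, 307, 312, 309]
t=9: [262, 261, 259, 260, 260, 261, 258, 260]
t=10: [320, 321, 323, 322, 322, 321, 323, 322]
t=11: [244, 243, 242, 243, 243, 243, 242, 243]
t=12: [311, 310, 310, 310, 310, 310, 310, 310]
t=13: [257, 257, 257, 257, 257, 257, 257, 257]
t=14: [326, 326, 326, 326, 326, 326, 326, 326]
t=15: [238, 238, 238, 238, 238, 238, 238, 238]
t=16: [304, 304, 304, 304, 304, 304, 304, 304]
t=17: [266, 266, 266, 266, 266, 266, 266, 266]
t=18: [315, 315, 315, 315, 315, 315, 315, 315]
t=19: [252, 252, 252, 252, 252, 252, 252, 252]
t=20: [322, 322, 322, 322, 322, 322, 322, 322]
t=21: [243, 243, 243, 243, 243, 243, 243, 243]
t=22: [311, 311, 311, 311, 311, 311, 311, 311]
t=23: [257, 257, 257, 257, 257, 257, 257, 257]

Answer: [311, 311, 311, 311, 311, 311, 311, 311]
Key observation: The state at step 13, [257, 257, 257, 257, 257, 257, 257, 257], reappears at step 23: the system is in a cycle of period 10 from step 13 on.  Therefore the state at step 1632 equals the state at step 13 + ((1632 - 13) mod 10) = 22, which is [311, 311, 311, 311, 311, 311, 311, 311].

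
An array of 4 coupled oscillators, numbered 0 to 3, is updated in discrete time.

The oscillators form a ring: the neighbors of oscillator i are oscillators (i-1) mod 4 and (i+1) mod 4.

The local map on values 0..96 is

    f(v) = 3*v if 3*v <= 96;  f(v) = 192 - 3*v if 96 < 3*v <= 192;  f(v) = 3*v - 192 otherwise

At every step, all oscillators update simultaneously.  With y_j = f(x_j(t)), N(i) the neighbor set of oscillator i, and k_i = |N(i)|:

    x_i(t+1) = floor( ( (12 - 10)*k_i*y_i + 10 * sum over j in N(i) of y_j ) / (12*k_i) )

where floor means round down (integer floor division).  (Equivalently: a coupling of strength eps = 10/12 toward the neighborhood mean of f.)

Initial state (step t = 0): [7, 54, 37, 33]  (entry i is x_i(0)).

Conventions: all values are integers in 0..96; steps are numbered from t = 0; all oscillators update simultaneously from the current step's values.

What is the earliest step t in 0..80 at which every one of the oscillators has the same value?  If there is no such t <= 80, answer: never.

Answer: 16
Key observation: Synchronization is absorbing here: once all oscillators are equal they stay equal, and step 16 is the first all-equal step.

Derivation:
t=0: [7, 54, 37, 33]  (not all equal)
t=1: [54, 47, 64, 58]  (not all equal)
t=2: [33, 21, 28, 15]  (not all equal)
t=3: [60, 84, 59, 81]  (not all equal)
t=4: [48, 21, 48, 19]  (not all equal)
t=5: [58, 50, 58, 49]  (not all equal)
t=6: [39, 22, 39, 22]  (not all equal)
t=7: [67, 73, 67, 73]  (not all equal)
t=8: [24, 12, 24, 12]  (not all equal)
t=9: [42, 66, 42, 66]  (not all equal)
t=10: [16, 56, 16, 56]  (not all equal)
t=11: [28, 44, 28, 44]  (not all equal)
t=12: [64, 80, 64, 80]  (not all equal)
t=13: [40, 8, 40, 8]  (not all equal)
t=14: [32, 64, 32, 64]  (not all equal)
t=15: [16, 80, 16, 80]  (not all equal)
t=16: [48, 48, 48, 48]  (all equal)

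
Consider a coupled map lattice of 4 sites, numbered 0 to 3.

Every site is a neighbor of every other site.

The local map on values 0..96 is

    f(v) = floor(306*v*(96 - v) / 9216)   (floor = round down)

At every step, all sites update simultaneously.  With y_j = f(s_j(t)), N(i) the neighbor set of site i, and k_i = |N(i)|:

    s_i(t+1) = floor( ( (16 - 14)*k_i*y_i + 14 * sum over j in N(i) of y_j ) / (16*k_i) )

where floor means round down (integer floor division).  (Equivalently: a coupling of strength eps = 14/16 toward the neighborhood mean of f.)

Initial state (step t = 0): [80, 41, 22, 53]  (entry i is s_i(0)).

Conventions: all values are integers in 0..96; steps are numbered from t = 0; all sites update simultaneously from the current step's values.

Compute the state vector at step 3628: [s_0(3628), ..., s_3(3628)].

Answer: [75, 75, 75, 75]
Key observation: The state at step 10, [75, 75, 75, 75], reappears at step 12: the system is in a cycle of period 2 from step 10 on.  Therefore the state at step 3628 equals the state at step 10 + ((3628 - 10) mod 2) = 10, which is [75, 75, 75, 75].

Derivation:
t=0: [80, 41, 22, 53]
t=1: [64, 59, 62, 58]
t=2: [70, 70, 70, 70]
t=3: [60, 60, 60, 60]
t=4: [71, 71, 71, 71]
t=5: [58, 58, 58, 58]
t=6: [73, 73, 73, 73]
t=7: [55, 55, 55, 55]
t=8: [74, 74, 74, 74]
t=9: [54, 54, 54, 54]
t=10: [75, 75, 75, 75]
t=11: [52, 52, 52, 52]
t=12: [75, 75, 75, 75]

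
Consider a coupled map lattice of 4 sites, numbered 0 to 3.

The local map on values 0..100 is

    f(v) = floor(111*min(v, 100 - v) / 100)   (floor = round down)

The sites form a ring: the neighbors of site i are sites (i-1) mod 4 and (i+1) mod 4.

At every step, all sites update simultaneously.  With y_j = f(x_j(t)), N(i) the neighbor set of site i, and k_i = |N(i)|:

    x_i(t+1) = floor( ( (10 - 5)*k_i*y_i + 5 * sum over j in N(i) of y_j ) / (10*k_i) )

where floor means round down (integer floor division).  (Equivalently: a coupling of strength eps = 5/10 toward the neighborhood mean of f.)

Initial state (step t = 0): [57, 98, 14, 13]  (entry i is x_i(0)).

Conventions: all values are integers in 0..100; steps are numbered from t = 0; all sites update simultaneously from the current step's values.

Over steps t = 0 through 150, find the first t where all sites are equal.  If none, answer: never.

Answer: 6
Key observation: Synchronization is absorbing here: once all sites are equal they stay equal, and step 6 is the first all-equal step.

Derivation:
t=0: [57, 98, 14, 13]  (not all equal)
t=1: [27, 16, 11, 22]  (not all equal)
t=2: [24, 18, 16, 22]  (not all equal)
t=3: [23, 20, 19, 22]  (not all equal)
t=4: [24, 22, 22, 23]  (not all equal)
t=5: [25, 24, 24, 25]  (not all equal)
t=6: [26, 26, 26, 26]  (all equal)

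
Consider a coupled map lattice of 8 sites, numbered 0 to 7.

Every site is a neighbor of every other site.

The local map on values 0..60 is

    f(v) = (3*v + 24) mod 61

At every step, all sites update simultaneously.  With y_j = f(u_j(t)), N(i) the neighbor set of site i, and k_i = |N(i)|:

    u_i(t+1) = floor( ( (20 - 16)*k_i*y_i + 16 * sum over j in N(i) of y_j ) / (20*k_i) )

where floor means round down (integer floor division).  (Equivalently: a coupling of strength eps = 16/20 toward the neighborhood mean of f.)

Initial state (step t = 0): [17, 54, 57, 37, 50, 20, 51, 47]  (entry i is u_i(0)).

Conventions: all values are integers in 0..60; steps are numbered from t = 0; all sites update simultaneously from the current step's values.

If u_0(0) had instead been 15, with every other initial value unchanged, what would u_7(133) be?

Simulating step by step:
t=0: [15, 54, 57, 37, 50, 20, 51, 47]
t=1: [24, 24, 24, 25, 28, 25, 28, 27]
t=2: [39, 39, 39, 39, 40, 39, 40, 40]
t=3: [20, 20, 20, 20, 20, 20, 20, 20]
t=4: [23, 23, 23, 23, 23, 23, 23, 23]
t=5: [32, 32, 32, 32, 32, 32, 32, 32]
t=6: [59, 59, 59, 59, 59, 59, 59, 59]
t=7: [18, 18, 18, 18, 18, 18, 18, 18]
t=8: [17, 17, 17, 17, 17, 17, 17, 17]
t=9: [14, 14, 14, 14, 14, 14, 14, 14]
t=10: [5, 5, 5, 5, 5, 5, 5, 5]
t=11: [39, 39, 39, 39, 39, 39, 39, 39]
t=12: [19, 19, 19, 19, 19, 19, 19, 19]
t=13: [20, 20, 20, 20, 20, 20, 20, 20]

Answer: u_7(133) = 20
Key observation: The state at step 3, [20, 20, 20, 20, 20, 20, 20, 20], reappears at step 13: the system is in a cycle of period 10 from step 3 on.  Therefore the state at step 133 equals the state at step 3 + ((133 - 3) mod 10) = 3, which is [20, 20, 20, 20, 20, 20, 20, 20].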